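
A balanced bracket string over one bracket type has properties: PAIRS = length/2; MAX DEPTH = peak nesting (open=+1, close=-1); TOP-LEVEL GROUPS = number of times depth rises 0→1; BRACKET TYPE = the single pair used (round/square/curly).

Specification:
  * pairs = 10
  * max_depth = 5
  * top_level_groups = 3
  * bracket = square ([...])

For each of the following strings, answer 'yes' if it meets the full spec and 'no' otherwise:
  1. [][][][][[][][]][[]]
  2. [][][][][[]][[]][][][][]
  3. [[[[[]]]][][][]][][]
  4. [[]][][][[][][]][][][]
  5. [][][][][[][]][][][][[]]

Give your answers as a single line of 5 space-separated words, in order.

String 1 '[][][][][[][][]][[]]': depth seq [1 0 1 0 1 0 1 0 1 2 1 2 1 2 1 0 1 2 1 0]
  -> pairs=10 depth=2 groups=6 -> no
String 2 '[][][][][[]][[]][][][][]': depth seq [1 0 1 0 1 0 1 0 1 2 1 0 1 2 1 0 1 0 1 0 1 0 1 0]
  -> pairs=12 depth=2 groups=10 -> no
String 3 '[[[[[]]]][][][]][][]': depth seq [1 2 3 4 5 4 3 2 1 2 1 2 1 2 1 0 1 0 1 0]
  -> pairs=10 depth=5 groups=3 -> yes
String 4 '[[]][][][[][][]][][][]': depth seq [1 2 1 0 1 0 1 0 1 2 1 2 1 2 1 0 1 0 1 0 1 0]
  -> pairs=11 depth=2 groups=7 -> no
String 5 '[][][][][[][]][][][][[]]': depth seq [1 0 1 0 1 0 1 0 1 2 1 2 1 0 1 0 1 0 1 0 1 2 1 0]
  -> pairs=12 depth=2 groups=9 -> no

Answer: no no yes no no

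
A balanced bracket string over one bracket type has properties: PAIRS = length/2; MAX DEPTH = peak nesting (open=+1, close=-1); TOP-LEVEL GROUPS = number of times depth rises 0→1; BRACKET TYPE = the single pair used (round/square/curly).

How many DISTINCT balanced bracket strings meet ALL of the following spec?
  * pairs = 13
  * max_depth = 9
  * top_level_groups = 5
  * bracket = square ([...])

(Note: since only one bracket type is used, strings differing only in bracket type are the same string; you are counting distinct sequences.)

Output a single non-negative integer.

Spec: pairs=13 depth=9 groups=5
Count(depth <= 9) = 48450
Count(depth <= 8) = 48445
Count(depth == 9) = 48450 - 48445 = 5

Answer: 5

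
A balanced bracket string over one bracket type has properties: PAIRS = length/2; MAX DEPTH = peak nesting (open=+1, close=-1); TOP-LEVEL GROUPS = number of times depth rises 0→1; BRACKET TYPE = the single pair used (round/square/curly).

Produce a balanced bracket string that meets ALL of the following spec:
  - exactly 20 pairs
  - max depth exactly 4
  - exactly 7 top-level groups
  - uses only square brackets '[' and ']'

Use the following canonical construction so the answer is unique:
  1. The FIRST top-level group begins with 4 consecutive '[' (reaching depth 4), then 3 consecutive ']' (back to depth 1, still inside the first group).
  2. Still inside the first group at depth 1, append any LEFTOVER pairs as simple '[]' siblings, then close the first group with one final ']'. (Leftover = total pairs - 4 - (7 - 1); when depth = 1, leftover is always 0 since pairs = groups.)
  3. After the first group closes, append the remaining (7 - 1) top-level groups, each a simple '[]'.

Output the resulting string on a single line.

Spec: pairs=20 depth=4 groups=7
Leftover pairs = 20 - 4 - (7-1) = 10
First group: deep chain of depth 4 + 10 sibling pairs
Remaining 6 groups: simple '[]' each

Answer: [[[[]]][][][][][][][][][][]][][][][][][]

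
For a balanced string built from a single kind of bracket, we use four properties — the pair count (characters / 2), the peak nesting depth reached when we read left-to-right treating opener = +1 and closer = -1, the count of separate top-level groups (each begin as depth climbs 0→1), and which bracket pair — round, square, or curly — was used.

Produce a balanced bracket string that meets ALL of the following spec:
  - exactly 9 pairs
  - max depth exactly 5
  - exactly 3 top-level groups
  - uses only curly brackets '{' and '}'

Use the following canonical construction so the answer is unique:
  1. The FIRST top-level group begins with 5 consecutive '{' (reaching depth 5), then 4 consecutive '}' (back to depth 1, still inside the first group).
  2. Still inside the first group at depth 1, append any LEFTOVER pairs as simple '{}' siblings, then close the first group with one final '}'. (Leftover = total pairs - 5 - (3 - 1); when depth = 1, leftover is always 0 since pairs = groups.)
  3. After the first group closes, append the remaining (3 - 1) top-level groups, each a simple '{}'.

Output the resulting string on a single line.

Spec: pairs=9 depth=5 groups=3
Leftover pairs = 9 - 5 - (3-1) = 2
First group: deep chain of depth 5 + 2 sibling pairs
Remaining 2 groups: simple '{}' each

Answer: {{{{{}}}}{}{}}{}{}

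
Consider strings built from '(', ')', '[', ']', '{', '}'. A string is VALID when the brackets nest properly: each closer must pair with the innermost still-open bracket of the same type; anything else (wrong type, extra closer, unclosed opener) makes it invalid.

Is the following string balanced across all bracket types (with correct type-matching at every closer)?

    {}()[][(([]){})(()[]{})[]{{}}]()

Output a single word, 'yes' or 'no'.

Answer: yes

Derivation:
pos 0: push '{'; stack = {
pos 1: '}' matches '{'; pop; stack = (empty)
pos 2: push '('; stack = (
pos 3: ')' matches '('; pop; stack = (empty)
pos 4: push '['; stack = [
pos 5: ']' matches '['; pop; stack = (empty)
pos 6: push '['; stack = [
pos 7: push '('; stack = [(
pos 8: push '('; stack = [((
pos 9: push '['; stack = [(([
pos 10: ']' matches '['; pop; stack = [((
pos 11: ')' matches '('; pop; stack = [(
pos 12: push '{'; stack = [({
pos 13: '}' matches '{'; pop; stack = [(
pos 14: ')' matches '('; pop; stack = [
pos 15: push '('; stack = [(
pos 16: push '('; stack = [((
pos 17: ')' matches '('; pop; stack = [(
pos 18: push '['; stack = [([
pos 19: ']' matches '['; pop; stack = [(
pos 20: push '{'; stack = [({
pos 21: '}' matches '{'; pop; stack = [(
pos 22: ')' matches '('; pop; stack = [
pos 23: push '['; stack = [[
pos 24: ']' matches '['; pop; stack = [
pos 25: push '{'; stack = [{
pos 26: push '{'; stack = [{{
pos 27: '}' matches '{'; pop; stack = [{
pos 28: '}' matches '{'; pop; stack = [
pos 29: ']' matches '['; pop; stack = (empty)
pos 30: push '('; stack = (
pos 31: ')' matches '('; pop; stack = (empty)
end: stack empty → VALID
Verdict: properly nested → yes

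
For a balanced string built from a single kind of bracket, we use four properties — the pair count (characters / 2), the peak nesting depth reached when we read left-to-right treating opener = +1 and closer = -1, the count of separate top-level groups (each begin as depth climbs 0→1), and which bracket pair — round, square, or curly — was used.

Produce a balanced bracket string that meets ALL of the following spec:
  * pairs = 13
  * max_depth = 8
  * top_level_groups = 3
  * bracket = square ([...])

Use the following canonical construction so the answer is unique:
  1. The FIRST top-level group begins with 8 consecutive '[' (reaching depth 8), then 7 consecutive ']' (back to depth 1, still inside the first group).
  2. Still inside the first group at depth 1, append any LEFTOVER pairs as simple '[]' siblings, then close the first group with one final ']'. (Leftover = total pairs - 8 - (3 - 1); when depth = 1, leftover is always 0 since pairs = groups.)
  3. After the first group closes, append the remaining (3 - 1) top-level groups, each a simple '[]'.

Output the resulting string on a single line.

Spec: pairs=13 depth=8 groups=3
Leftover pairs = 13 - 8 - (3-1) = 3
First group: deep chain of depth 8 + 3 sibling pairs
Remaining 2 groups: simple '[]' each

Answer: [[[[[[[[]]]]]]][][][]][][]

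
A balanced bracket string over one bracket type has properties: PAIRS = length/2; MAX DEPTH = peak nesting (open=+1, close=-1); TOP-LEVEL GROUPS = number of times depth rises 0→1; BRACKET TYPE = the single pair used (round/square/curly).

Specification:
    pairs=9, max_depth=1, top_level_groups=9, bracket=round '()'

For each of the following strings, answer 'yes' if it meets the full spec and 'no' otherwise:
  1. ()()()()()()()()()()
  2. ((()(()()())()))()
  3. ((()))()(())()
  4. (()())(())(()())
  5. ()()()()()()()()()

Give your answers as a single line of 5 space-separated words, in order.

String 1 '()()()()()()()()()()': depth seq [1 0 1 0 1 0 1 0 1 0 1 0 1 0 1 0 1 0 1 0]
  -> pairs=10 depth=1 groups=10 -> no
String 2 '((()(()()())()))()': depth seq [1 2 3 2 3 4 3 4 3 4 3 2 3 2 1 0 1 0]
  -> pairs=9 depth=4 groups=2 -> no
String 3 '((()))()(())()': depth seq [1 2 3 2 1 0 1 0 1 2 1 0 1 0]
  -> pairs=7 depth=3 groups=4 -> no
String 4 '(()())(())(()())': depth seq [1 2 1 2 1 0 1 2 1 0 1 2 1 2 1 0]
  -> pairs=8 depth=2 groups=3 -> no
String 5 '()()()()()()()()()': depth seq [1 0 1 0 1 0 1 0 1 0 1 0 1 0 1 0 1 0]
  -> pairs=9 depth=1 groups=9 -> yes

Answer: no no no no yes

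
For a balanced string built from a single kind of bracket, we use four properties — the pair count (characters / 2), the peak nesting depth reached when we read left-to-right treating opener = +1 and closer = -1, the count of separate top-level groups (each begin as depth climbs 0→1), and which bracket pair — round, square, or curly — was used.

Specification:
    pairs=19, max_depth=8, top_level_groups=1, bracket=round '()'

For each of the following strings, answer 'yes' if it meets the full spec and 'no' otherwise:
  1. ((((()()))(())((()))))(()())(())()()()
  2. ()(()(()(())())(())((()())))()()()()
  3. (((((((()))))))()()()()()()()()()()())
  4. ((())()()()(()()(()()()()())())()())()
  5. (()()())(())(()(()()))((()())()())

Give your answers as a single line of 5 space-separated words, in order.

Answer: no no yes no no

Derivation:
String 1 '((((()()))(())((()))))(()())(())()()()': depth seq [1 2 3 4 5 4 5 4 3 2 3 4 3 2 3 4 5 4 3 2 1 0 1 2 1 2 1 0 1 2 1 0 1 0 1 0 1 0]
  -> pairs=19 depth=5 groups=6 -> no
String 2 '()(()(()(())())(())((()())))()()()()': depth seq [1 0 1 2 1 2 3 2 3 4 3 2 3 2 1 2 3 2 1 2 3 4 3 4 3 2 1 0 1 0 1 0 1 0 1 0]
  -> pairs=18 depth=4 groups=6 -> no
String 3 '(((((((()))))))()()()()()()()()()()())': depth seq [1 2 3 4 5 6 7 8 7 6 5 4 3 2 1 2 1 2 1 2 1 2 1 2 1 2 1 2 1 2 1 2 1 2 1 2 1 0]
  -> pairs=19 depth=8 groups=1 -> yes
String 4 '((())()()()(()()(()()()()())())()())()': depth seq [1 2 3 2 1 2 1 2 1 2 1 2 3 2 3 2 3 4 3 4 3 4 3 4 3 4 3 2 3 2 1 2 1 2 1 0 1 0]
  -> pairs=19 depth=4 groups=2 -> no
String 5 '(()()())(())(()(()()))((()())()())': depth seq [1 2 1 2 1 2 1 0 1 2 1 0 1 2 1 2 3 2 3 2 1 0 1 2 3 2 3 2 1 2 1 2 1 0]
  -> pairs=17 depth=3 groups=4 -> no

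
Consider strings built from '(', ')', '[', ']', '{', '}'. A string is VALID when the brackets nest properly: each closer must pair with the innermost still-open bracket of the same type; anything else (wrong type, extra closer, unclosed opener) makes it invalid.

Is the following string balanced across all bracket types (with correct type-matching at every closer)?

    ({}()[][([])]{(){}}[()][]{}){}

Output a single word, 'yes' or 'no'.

Answer: yes

Derivation:
pos 0: push '('; stack = (
pos 1: push '{'; stack = ({
pos 2: '}' matches '{'; pop; stack = (
pos 3: push '('; stack = ((
pos 4: ')' matches '('; pop; stack = (
pos 5: push '['; stack = ([
pos 6: ']' matches '['; pop; stack = (
pos 7: push '['; stack = ([
pos 8: push '('; stack = ([(
pos 9: push '['; stack = ([([
pos 10: ']' matches '['; pop; stack = ([(
pos 11: ')' matches '('; pop; stack = ([
pos 12: ']' matches '['; pop; stack = (
pos 13: push '{'; stack = ({
pos 14: push '('; stack = ({(
pos 15: ')' matches '('; pop; stack = ({
pos 16: push '{'; stack = ({{
pos 17: '}' matches '{'; pop; stack = ({
pos 18: '}' matches '{'; pop; stack = (
pos 19: push '['; stack = ([
pos 20: push '('; stack = ([(
pos 21: ')' matches '('; pop; stack = ([
pos 22: ']' matches '['; pop; stack = (
pos 23: push '['; stack = ([
pos 24: ']' matches '['; pop; stack = (
pos 25: push '{'; stack = ({
pos 26: '}' matches '{'; pop; stack = (
pos 27: ')' matches '('; pop; stack = (empty)
pos 28: push '{'; stack = {
pos 29: '}' matches '{'; pop; stack = (empty)
end: stack empty → VALID
Verdict: properly nested → yes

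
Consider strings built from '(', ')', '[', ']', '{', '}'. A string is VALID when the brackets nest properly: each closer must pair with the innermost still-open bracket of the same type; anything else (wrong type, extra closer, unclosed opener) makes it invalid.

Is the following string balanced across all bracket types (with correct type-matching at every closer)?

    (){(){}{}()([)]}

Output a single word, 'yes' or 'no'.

Answer: no

Derivation:
pos 0: push '('; stack = (
pos 1: ')' matches '('; pop; stack = (empty)
pos 2: push '{'; stack = {
pos 3: push '('; stack = {(
pos 4: ')' matches '('; pop; stack = {
pos 5: push '{'; stack = {{
pos 6: '}' matches '{'; pop; stack = {
pos 7: push '{'; stack = {{
pos 8: '}' matches '{'; pop; stack = {
pos 9: push '('; stack = {(
pos 10: ')' matches '('; pop; stack = {
pos 11: push '('; stack = {(
pos 12: push '['; stack = {([
pos 13: saw closer ')' but top of stack is '[' (expected ']') → INVALID
Verdict: type mismatch at position 13: ')' closes '[' → no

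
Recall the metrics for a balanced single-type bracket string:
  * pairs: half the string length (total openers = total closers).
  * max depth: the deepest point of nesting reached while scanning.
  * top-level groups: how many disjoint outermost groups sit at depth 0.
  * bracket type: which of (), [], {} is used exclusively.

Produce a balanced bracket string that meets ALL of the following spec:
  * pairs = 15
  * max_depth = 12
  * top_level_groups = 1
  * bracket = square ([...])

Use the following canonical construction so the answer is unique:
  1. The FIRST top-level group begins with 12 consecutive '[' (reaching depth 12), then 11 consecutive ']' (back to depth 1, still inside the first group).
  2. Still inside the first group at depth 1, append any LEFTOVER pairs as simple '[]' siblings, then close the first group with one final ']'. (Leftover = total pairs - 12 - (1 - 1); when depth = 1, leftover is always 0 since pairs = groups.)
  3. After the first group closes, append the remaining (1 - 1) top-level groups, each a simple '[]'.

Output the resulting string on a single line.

Answer: [[[[[[[[[[[[]]]]]]]]]]][][][]]

Derivation:
Spec: pairs=15 depth=12 groups=1
Leftover pairs = 15 - 12 - (1-1) = 3
First group: deep chain of depth 12 + 3 sibling pairs
Remaining 0 groups: simple '[]' each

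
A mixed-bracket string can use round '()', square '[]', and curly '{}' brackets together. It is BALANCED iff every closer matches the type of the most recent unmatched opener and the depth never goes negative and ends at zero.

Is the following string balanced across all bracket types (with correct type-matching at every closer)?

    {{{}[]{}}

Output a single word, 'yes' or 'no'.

Answer: no

Derivation:
pos 0: push '{'; stack = {
pos 1: push '{'; stack = {{
pos 2: push '{'; stack = {{{
pos 3: '}' matches '{'; pop; stack = {{
pos 4: push '['; stack = {{[
pos 5: ']' matches '['; pop; stack = {{
pos 6: push '{'; stack = {{{
pos 7: '}' matches '{'; pop; stack = {{
pos 8: '}' matches '{'; pop; stack = {
end: stack still non-empty ({) → INVALID
Verdict: unclosed openers at end: { → no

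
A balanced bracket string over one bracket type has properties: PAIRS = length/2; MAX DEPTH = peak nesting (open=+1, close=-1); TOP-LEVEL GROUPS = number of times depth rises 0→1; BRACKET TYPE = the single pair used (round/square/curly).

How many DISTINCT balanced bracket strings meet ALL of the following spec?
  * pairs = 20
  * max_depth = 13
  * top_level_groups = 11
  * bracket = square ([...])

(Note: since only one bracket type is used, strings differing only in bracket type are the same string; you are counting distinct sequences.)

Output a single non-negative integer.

Answer: 0

Derivation:
Spec: pairs=20 depth=13 groups=11
Count(depth <= 13) = 3798795
Count(depth <= 12) = 3798795
Count(depth == 13) = 3798795 - 3798795 = 0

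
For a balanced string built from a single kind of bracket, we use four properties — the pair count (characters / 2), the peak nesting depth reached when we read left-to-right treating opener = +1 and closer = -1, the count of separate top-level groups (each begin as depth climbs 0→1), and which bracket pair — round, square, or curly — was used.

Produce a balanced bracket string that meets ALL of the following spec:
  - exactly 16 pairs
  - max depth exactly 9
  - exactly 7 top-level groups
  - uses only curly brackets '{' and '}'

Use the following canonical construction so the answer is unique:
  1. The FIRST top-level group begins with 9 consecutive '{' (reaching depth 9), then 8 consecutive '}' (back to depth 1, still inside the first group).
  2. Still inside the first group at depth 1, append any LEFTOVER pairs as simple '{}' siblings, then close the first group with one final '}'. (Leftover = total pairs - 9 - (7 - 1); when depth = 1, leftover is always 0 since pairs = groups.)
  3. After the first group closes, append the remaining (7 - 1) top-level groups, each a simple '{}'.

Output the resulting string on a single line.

Spec: pairs=16 depth=9 groups=7
Leftover pairs = 16 - 9 - (7-1) = 1
First group: deep chain of depth 9 + 1 sibling pairs
Remaining 6 groups: simple '{}' each

Answer: {{{{{{{{{}}}}}}}}{}}{}{}{}{}{}{}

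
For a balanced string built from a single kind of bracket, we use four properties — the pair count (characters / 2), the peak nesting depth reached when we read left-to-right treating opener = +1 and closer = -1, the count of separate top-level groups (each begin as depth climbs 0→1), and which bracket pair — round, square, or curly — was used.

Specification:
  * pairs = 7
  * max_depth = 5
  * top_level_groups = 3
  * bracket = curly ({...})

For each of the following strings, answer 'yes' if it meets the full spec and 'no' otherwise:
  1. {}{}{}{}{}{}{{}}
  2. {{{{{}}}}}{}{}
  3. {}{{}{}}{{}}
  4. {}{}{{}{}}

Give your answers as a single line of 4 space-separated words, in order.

Answer: no yes no no

Derivation:
String 1 '{}{}{}{}{}{}{{}}': depth seq [1 0 1 0 1 0 1 0 1 0 1 0 1 2 1 0]
  -> pairs=8 depth=2 groups=7 -> no
String 2 '{{{{{}}}}}{}{}': depth seq [1 2 3 4 5 4 3 2 1 0 1 0 1 0]
  -> pairs=7 depth=5 groups=3 -> yes
String 3 '{}{{}{}}{{}}': depth seq [1 0 1 2 1 2 1 0 1 2 1 0]
  -> pairs=6 depth=2 groups=3 -> no
String 4 '{}{}{{}{}}': depth seq [1 0 1 0 1 2 1 2 1 0]
  -> pairs=5 depth=2 groups=3 -> no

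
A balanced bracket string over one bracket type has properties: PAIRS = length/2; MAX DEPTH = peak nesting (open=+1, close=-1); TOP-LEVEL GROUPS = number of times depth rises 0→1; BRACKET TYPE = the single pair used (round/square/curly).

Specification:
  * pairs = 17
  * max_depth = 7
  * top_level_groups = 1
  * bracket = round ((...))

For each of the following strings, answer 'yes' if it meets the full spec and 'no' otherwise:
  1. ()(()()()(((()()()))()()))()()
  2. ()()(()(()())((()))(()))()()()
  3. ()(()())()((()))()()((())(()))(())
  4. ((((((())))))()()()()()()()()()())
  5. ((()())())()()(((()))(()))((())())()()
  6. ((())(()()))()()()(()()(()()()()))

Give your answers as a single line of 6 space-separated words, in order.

Answer: no no no yes no no

Derivation:
String 1 '()(()()()(((()()()))()()))()()': depth seq [1 0 1 2 1 2 1 2 1 2 3 4 5 4 5 4 5 4 3 2 3 2 3 2 1 0 1 0 1 0]
  -> pairs=15 depth=5 groups=4 -> no
String 2 '()()(()(()())((()))(()))()()()': depth seq [1 0 1 0 1 2 1 2 3 2 3 2 1 2 3 4 3 2 1 2 3 2 1 0 1 0 1 0 1 0]
  -> pairs=15 depth=4 groups=6 -> no
String 3 '()(()())()((()))()()((())(()))(())': depth seq [1 0 1 2 1 2 1 0 1 0 1 2 3 2 1 0 1 0 1 0 1 2 3 2 1 2 3 2 1 0 1 2 1 0]
  -> pairs=17 depth=3 groups=8 -> no
String 4 '((((((())))))()()()()()()()()()())': depth seq [1 2 3 4 5 6 7 6 5 4 3 2 1 2 1 2 1 2 1 2 1 2 1 2 1 2 1 2 1 2 1 2 1 0]
  -> pairs=17 depth=7 groups=1 -> yes
String 5 '((()())())()()(((()))(()))((())())()()': depth seq [1 2 3 2 3 2 1 2 1 0 1 0 1 0 1 2 3 4 3 2 1 2 3 2 1 0 1 2 3 2 1 2 1 0 1 0 1 0]
  -> pairs=19 depth=4 groups=7 -> no
String 6 '((())(()()))()()()(()()(()()()()))': depth seq [1 2 3 2 1 2 3 2 3 2 1 0 1 0 1 0 1 0 1 2 1 2 1 2 3 2 3 2 3 2 3 2 1 0]
  -> pairs=17 depth=3 groups=5 -> no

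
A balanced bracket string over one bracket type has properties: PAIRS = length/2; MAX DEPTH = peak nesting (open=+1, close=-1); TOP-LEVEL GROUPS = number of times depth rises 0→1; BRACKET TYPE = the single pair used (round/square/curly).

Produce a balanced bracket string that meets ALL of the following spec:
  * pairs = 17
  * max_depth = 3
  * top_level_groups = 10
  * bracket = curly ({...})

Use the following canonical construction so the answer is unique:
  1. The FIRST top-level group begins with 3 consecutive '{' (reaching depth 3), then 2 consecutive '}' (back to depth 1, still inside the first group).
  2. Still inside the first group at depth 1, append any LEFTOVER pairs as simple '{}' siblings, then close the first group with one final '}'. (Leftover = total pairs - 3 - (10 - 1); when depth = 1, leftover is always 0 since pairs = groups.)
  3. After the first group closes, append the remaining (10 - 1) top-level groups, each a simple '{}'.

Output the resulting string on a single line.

Answer: {{{}}{}{}{}{}{}}{}{}{}{}{}{}{}{}{}

Derivation:
Spec: pairs=17 depth=3 groups=10
Leftover pairs = 17 - 3 - (10-1) = 5
First group: deep chain of depth 3 + 5 sibling pairs
Remaining 9 groups: simple '{}' each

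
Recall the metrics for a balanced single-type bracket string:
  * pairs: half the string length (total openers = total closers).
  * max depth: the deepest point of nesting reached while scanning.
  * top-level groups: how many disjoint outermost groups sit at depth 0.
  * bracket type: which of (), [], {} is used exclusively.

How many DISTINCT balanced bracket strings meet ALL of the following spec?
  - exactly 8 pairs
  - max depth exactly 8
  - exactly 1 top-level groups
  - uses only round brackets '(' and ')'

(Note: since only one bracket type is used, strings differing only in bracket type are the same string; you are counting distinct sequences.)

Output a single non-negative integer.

Spec: pairs=8 depth=8 groups=1
Count(depth <= 8) = 429
Count(depth <= 7) = 428
Count(depth == 8) = 429 - 428 = 1

Answer: 1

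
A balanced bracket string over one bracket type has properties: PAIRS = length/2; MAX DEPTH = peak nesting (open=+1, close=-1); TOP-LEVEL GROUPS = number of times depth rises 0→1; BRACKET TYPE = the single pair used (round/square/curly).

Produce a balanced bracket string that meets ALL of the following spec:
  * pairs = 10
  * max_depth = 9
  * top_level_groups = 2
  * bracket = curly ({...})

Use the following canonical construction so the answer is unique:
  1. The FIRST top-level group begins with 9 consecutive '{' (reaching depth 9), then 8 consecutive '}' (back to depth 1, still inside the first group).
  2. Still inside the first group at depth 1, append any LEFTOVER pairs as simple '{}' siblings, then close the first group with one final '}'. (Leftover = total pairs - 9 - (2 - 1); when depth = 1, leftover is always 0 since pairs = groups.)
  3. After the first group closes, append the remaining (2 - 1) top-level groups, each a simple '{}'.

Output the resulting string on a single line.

Spec: pairs=10 depth=9 groups=2
Leftover pairs = 10 - 9 - (2-1) = 0
First group: deep chain of depth 9 + 0 sibling pairs
Remaining 1 groups: simple '{}' each

Answer: {{{{{{{{{}}}}}}}}}{}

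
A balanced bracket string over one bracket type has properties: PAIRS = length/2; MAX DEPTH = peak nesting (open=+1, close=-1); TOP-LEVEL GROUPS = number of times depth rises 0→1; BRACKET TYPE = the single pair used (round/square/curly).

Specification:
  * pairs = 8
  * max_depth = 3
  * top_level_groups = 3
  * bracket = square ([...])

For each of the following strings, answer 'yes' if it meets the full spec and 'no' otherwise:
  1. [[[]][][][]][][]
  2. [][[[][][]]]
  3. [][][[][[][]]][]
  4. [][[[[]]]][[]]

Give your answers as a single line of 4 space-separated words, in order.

String 1 '[[[]][][][]][][]': depth seq [1 2 3 2 1 2 1 2 1 2 1 0 1 0 1 0]
  -> pairs=8 depth=3 groups=3 -> yes
String 2 '[][[[][][]]]': depth seq [1 0 1 2 3 2 3 2 3 2 1 0]
  -> pairs=6 depth=3 groups=2 -> no
String 3 '[][][[][[][]]][]': depth seq [1 0 1 0 1 2 1 2 3 2 3 2 1 0 1 0]
  -> pairs=8 depth=3 groups=4 -> no
String 4 '[][[[[]]]][[]]': depth seq [1 0 1 2 3 4 3 2 1 0 1 2 1 0]
  -> pairs=7 depth=4 groups=3 -> no

Answer: yes no no no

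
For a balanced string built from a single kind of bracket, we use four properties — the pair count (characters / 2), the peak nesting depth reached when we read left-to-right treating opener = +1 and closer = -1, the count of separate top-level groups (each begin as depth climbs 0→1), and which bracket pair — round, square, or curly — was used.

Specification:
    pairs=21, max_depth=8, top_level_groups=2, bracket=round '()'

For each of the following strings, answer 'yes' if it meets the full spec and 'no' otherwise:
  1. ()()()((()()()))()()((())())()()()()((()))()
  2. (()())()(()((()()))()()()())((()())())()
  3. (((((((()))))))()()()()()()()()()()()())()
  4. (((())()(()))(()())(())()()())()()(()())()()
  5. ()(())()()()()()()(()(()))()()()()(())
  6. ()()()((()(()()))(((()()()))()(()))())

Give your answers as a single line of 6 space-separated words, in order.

String 1 '()()()((()()()))()()((())())()()()()((()))()': depth seq [1 0 1 0 1 0 1 2 3 2 3 2 3 2 1 0 1 0 1 0 1 2 3 2 1 2 1 0 1 0 1 0 1 0 1 0 1 2 3 2 1 0 1 0]
  -> pairs=22 depth=3 groups=13 -> no
String 2 '(()())()(()((()()))()()()())((()())())()': depth seq [1 2 1 2 1 0 1 0 1 2 1 2 3 4 3 4 3 2 1 2 1 2 1 2 1 2 1 0 1 2 3 2 3 2 1 2 1 0 1 0]
  -> pairs=20 depth=4 groups=5 -> no
String 3 '(((((((()))))))()()()()()()()()()()()())()': depth seq [1 2 3 4 5 6 7 8 7 6 5 4 3 2 1 2 1 2 1 2 1 2 1 2 1 2 1 2 1 2 1 2 1 2 1 2 1 2 1 0 1 0]
  -> pairs=21 depth=8 groups=2 -> yes
String 4 '(((())()(()))(()())(())()()())()()(()())()()': depth seq [1 2 3 4 3 2 3 2 3 4 3 2 1 2 3 2 3 2 1 2 3 2 1 2 1 2 1 2 1 0 1 0 1 0 1 2 1 2 1 0 1 0 1 0]
  -> pairs=22 depth=4 groups=6 -> no
String 5 '()(())()()()()()()(()(()))()()()()(())': depth seq [1 0 1 2 1 0 1 0 1 0 1 0 1 0 1 0 1 0 1 2 1 2 3 2 1 0 1 0 1 0 1 0 1 0 1 2 1 0]
  -> pairs=19 depth=3 groups=14 -> no
String 6 '()()()((()(()()))(((()()()))()(()))())': depth seq [1 0 1 0 1 0 1 2 3 2 3 4 3 4 3 2 1 2 3 4 5 4 5 4 5 4 3 2 3 2 3 4 3 2 1 2 1 0]
  -> pairs=19 depth=5 groups=4 -> no

Answer: no no yes no no no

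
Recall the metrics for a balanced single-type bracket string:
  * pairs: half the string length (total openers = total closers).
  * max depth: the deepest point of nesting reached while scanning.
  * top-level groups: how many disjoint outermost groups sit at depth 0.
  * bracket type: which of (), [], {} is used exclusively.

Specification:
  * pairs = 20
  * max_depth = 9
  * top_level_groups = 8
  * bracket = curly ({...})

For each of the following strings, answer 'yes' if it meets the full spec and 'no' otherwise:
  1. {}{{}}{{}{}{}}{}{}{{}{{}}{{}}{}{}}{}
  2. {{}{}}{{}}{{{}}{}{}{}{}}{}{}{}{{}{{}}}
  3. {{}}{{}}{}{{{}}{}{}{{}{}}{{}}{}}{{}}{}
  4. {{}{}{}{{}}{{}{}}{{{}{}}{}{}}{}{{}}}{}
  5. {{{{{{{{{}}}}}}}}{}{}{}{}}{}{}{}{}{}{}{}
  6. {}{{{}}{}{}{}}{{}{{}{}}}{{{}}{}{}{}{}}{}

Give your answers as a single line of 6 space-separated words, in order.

String 1 '{}{{}}{{}{}{}}{}{}{{}{{}}{{}}{}{}}{}': depth seq [1 0 1 2 1 0 1 2 1 2 1 2 1 0 1 0 1 0 1 2 1 2 3 2 1 2 3 2 1 2 1 2 1 0 1 0]
  -> pairs=18 depth=3 groups=7 -> no
String 2 '{{}{}}{{}}{{{}}{}{}{}{}}{}{}{}{{}{{}}}': depth seq [1 2 1 2 1 0 1 2 1 0 1 2 3 2 1 2 1 2 1 2 1 2 1 0 1 0 1 0 1 0 1 2 1 2 3 2 1 0]
  -> pairs=19 depth=3 groups=7 -> no
String 3 '{{}}{{}}{}{{{}}{}{}{{}{}}{{}}{}}{{}}{}': depth seq [1 2 1 0 1 2 1 0 1 0 1 2 3 2 1 2 1 2 1 2 3 2 3 2 1 2 3 2 1 2 1 0 1 2 1 0 1 0]
  -> pairs=19 depth=3 groups=6 -> no
String 4 '{{}{}{}{{}}{{}{}}{{{}{}}{}{}}{}{{}}}{}': depth seq [1 2 1 2 1 2 1 2 3 2 1 2 3 2 3 2 1 2 3 4 3 4 3 2 3 2 3 2 1 2 1 2 3 2 1 0 1 0]
  -> pairs=19 depth=4 groups=2 -> no
String 5 '{{{{{{{{{}}}}}}}}{}{}{}{}}{}{}{}{}{}{}{}': depth seq [1 2 3 4 5 6 7 8 9 8 7 6 5 4 3 2 1 2 1 2 1 2 1 2 1 0 1 0 1 0 1 0 1 0 1 0 1 0 1 0]
  -> pairs=20 depth=9 groups=8 -> yes
String 6 '{}{{{}}{}{}{}}{{}{{}{}}}{{{}}{}{}{}{}}{}': depth seq [1 0 1 2 3 2 1 2 1 2 1 2 1 0 1 2 1 2 3 2 3 2 1 0 1 2 3 2 1 2 1 2 1 2 1 2 1 0 1 0]
  -> pairs=20 depth=3 groups=5 -> no

Answer: no no no no yes no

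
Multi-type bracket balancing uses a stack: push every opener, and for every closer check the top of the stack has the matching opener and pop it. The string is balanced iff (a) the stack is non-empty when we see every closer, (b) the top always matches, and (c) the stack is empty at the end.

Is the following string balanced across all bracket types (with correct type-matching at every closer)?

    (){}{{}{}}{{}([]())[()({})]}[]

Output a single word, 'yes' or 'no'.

pos 0: push '('; stack = (
pos 1: ')' matches '('; pop; stack = (empty)
pos 2: push '{'; stack = {
pos 3: '}' matches '{'; pop; stack = (empty)
pos 4: push '{'; stack = {
pos 5: push '{'; stack = {{
pos 6: '}' matches '{'; pop; stack = {
pos 7: push '{'; stack = {{
pos 8: '}' matches '{'; pop; stack = {
pos 9: '}' matches '{'; pop; stack = (empty)
pos 10: push '{'; stack = {
pos 11: push '{'; stack = {{
pos 12: '}' matches '{'; pop; stack = {
pos 13: push '('; stack = {(
pos 14: push '['; stack = {([
pos 15: ']' matches '['; pop; stack = {(
pos 16: push '('; stack = {((
pos 17: ')' matches '('; pop; stack = {(
pos 18: ')' matches '('; pop; stack = {
pos 19: push '['; stack = {[
pos 20: push '('; stack = {[(
pos 21: ')' matches '('; pop; stack = {[
pos 22: push '('; stack = {[(
pos 23: push '{'; stack = {[({
pos 24: '}' matches '{'; pop; stack = {[(
pos 25: ')' matches '('; pop; stack = {[
pos 26: ']' matches '['; pop; stack = {
pos 27: '}' matches '{'; pop; stack = (empty)
pos 28: push '['; stack = [
pos 29: ']' matches '['; pop; stack = (empty)
end: stack empty → VALID
Verdict: properly nested → yes

Answer: yes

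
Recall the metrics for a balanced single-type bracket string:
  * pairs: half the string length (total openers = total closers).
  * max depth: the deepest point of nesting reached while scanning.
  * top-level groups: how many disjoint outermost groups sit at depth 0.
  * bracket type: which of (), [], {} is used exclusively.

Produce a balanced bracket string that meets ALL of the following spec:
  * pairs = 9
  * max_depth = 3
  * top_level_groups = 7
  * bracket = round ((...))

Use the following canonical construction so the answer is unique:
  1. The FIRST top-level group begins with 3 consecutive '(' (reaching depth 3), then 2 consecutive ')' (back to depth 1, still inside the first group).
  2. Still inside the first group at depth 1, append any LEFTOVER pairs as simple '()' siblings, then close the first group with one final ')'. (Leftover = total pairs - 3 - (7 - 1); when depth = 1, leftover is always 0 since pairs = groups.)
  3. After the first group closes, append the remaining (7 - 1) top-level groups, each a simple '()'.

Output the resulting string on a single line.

Spec: pairs=9 depth=3 groups=7
Leftover pairs = 9 - 3 - (7-1) = 0
First group: deep chain of depth 3 + 0 sibling pairs
Remaining 6 groups: simple '()' each

Answer: ((()))()()()()()()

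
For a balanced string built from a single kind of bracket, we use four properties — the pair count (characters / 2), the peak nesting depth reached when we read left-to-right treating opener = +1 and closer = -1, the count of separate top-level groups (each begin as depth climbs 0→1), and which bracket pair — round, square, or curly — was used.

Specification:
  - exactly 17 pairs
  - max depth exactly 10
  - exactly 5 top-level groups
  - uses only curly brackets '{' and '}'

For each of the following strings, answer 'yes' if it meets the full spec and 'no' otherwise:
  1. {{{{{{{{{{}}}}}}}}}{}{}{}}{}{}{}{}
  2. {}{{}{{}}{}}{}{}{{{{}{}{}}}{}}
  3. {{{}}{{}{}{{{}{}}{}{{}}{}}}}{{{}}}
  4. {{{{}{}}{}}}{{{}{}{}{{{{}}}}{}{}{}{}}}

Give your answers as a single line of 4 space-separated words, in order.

Answer: yes no no no

Derivation:
String 1 '{{{{{{{{{{}}}}}}}}}{}{}{}}{}{}{}{}': depth seq [1 2 3 4 5 6 7 8 9 10 9 8 7 6 5 4 3 2 1 2 1 2 1 2 1 0 1 0 1 0 1 0 1 0]
  -> pairs=17 depth=10 groups=5 -> yes
String 2 '{}{{}{{}}{}}{}{}{{{{}{}{}}}{}}': depth seq [1 0 1 2 1 2 3 2 1 2 1 0 1 0 1 0 1 2 3 4 3 4 3 4 3 2 1 2 1 0]
  -> pairs=15 depth=4 groups=5 -> no
String 3 '{{{}}{{}{}{{{}{}}{}{{}}{}}}}{{{}}}': depth seq [1 2 3 2 1 2 3 2 3 2 3 4 5 4 5 4 3 4 3 4 5 4 3 4 3 2 1 0 1 2 3 2 1 0]
  -> pairs=17 depth=5 groups=2 -> no
String 4 '{{{{}{}}{}}}{{{}{}{}{{{{}}}}{}{}{}{}}}': depth seq [1 2 3 4 3 4 3 2 3 2 1 0 1 2 3 2 3 2 3 2 3 4 5 6 5 4 3 2 3 2 3 2 3 2 3 2 1 0]
  -> pairs=19 depth=6 groups=2 -> no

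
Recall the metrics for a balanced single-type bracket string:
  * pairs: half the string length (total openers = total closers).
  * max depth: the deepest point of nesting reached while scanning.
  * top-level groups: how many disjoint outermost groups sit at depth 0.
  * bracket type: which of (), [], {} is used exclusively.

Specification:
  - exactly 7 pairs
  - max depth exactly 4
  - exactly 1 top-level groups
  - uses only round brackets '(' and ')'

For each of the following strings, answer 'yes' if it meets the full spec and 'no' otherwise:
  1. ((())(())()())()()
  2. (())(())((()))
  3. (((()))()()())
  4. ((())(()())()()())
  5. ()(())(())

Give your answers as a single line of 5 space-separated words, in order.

String 1 '((())(())()())()()': depth seq [1 2 3 2 1 2 3 2 1 2 1 2 1 0 1 0 1 0]
  -> pairs=9 depth=3 groups=3 -> no
String 2 '(())(())((()))': depth seq [1 2 1 0 1 2 1 0 1 2 3 2 1 0]
  -> pairs=7 depth=3 groups=3 -> no
String 3 '(((()))()()())': depth seq [1 2 3 4 3 2 1 2 1 2 1 2 1 0]
  -> pairs=7 depth=4 groups=1 -> yes
String 4 '((())(()())()()())': depth seq [1 2 3 2 1 2 3 2 3 2 1 2 1 2 1 2 1 0]
  -> pairs=9 depth=3 groups=1 -> no
String 5 '()(())(())': depth seq [1 0 1 2 1 0 1 2 1 0]
  -> pairs=5 depth=2 groups=3 -> no

Answer: no no yes no no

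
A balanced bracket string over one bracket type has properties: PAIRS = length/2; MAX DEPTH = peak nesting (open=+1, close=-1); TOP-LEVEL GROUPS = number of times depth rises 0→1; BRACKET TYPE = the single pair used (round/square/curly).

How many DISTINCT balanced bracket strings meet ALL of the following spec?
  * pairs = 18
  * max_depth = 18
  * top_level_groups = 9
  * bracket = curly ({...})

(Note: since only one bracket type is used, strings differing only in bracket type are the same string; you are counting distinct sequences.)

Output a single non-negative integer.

Spec: pairs=18 depth=18 groups=9
Count(depth <= 18) = 1562275
Count(depth <= 17) = 1562275
Count(depth == 18) = 1562275 - 1562275 = 0

Answer: 0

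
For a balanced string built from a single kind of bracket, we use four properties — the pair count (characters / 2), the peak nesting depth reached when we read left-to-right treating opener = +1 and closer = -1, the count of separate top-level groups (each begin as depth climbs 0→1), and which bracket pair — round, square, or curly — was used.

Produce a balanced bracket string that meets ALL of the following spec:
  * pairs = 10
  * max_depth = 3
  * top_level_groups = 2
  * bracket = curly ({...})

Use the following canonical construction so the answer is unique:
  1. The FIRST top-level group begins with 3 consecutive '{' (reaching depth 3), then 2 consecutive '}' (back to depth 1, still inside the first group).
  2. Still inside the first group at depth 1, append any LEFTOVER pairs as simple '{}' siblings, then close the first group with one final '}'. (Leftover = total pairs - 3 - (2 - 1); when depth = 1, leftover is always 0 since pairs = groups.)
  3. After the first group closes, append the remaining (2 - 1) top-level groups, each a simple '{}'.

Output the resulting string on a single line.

Spec: pairs=10 depth=3 groups=2
Leftover pairs = 10 - 3 - (2-1) = 6
First group: deep chain of depth 3 + 6 sibling pairs
Remaining 1 groups: simple '{}' each

Answer: {{{}}{}{}{}{}{}{}}{}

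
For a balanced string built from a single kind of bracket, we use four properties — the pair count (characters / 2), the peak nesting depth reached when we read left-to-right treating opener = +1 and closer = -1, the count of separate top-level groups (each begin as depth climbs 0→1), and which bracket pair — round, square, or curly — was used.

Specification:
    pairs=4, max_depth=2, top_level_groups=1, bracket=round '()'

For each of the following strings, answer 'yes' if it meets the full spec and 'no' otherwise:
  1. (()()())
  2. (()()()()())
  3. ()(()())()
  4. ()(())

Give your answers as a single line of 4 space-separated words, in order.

Answer: yes no no no

Derivation:
String 1 '(()()())': depth seq [1 2 1 2 1 2 1 0]
  -> pairs=4 depth=2 groups=1 -> yes
String 2 '(()()()()())': depth seq [1 2 1 2 1 2 1 2 1 2 1 0]
  -> pairs=6 depth=2 groups=1 -> no
String 3 '()(()())()': depth seq [1 0 1 2 1 2 1 0 1 0]
  -> pairs=5 depth=2 groups=3 -> no
String 4 '()(())': depth seq [1 0 1 2 1 0]
  -> pairs=3 depth=2 groups=2 -> no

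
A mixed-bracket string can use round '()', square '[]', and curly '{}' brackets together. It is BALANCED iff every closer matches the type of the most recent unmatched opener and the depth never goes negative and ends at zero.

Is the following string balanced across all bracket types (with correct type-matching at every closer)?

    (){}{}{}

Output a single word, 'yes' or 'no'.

pos 0: push '('; stack = (
pos 1: ')' matches '('; pop; stack = (empty)
pos 2: push '{'; stack = {
pos 3: '}' matches '{'; pop; stack = (empty)
pos 4: push '{'; stack = {
pos 5: '}' matches '{'; pop; stack = (empty)
pos 6: push '{'; stack = {
pos 7: '}' matches '{'; pop; stack = (empty)
end: stack empty → VALID
Verdict: properly nested → yes

Answer: yes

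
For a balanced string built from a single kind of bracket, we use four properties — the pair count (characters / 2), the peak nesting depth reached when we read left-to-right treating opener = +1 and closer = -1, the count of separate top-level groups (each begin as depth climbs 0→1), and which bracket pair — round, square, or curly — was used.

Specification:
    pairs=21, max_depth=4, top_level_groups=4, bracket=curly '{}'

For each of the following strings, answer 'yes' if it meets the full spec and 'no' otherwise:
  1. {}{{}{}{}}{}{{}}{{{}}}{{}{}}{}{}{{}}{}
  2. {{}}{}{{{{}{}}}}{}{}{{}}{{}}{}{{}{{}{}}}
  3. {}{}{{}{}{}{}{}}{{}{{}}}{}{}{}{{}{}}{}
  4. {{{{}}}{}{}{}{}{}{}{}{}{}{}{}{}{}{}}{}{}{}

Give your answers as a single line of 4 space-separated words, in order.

Answer: no no no yes

Derivation:
String 1 '{}{{}{}{}}{}{{}}{{{}}}{{}{}}{}{}{{}}{}': depth seq [1 0 1 2 1 2 1 2 1 0 1 0 1 2 1 0 1 2 3 2 1 0 1 2 1 2 1 0 1 0 1 0 1 2 1 0 1 0]
  -> pairs=19 depth=3 groups=10 -> no
String 2 '{{}}{}{{{{}{}}}}{}{}{{}}{{}}{}{{}{{}{}}}': depth seq [1 2 1 0 1 0 1 2 3 4 3 4 3 2 1 0 1 0 1 0 1 2 1 0 1 2 1 0 1 0 1 2 1 2 3 2 3 2 1 0]
  -> pairs=20 depth=4 groups=9 -> no
String 3 '{}{}{{}{}{}{}{}}{{}{{}}}{}{}{}{{}{}}{}': depth seq [1 0 1 0 1 2 1 2 1 2 1 2 1 2 1 0 1 2 1 2 3 2 1 0 1 0 1 0 1 0 1 2 1 2 1 0 1 0]
  -> pairs=19 depth=3 groups=9 -> no
String 4 '{{{{}}}{}{}{}{}{}{}{}{}{}{}{}{}{}{}}{}{}{}': depth seq [1 2 3 4 3 2 1 2 1 2 1 2 1 2 1 2 1 2 1 2 1 2 1 2 1 2 1 2 1 2 1 2 1 2 1 0 1 0 1 0 1 0]
  -> pairs=21 depth=4 groups=4 -> yes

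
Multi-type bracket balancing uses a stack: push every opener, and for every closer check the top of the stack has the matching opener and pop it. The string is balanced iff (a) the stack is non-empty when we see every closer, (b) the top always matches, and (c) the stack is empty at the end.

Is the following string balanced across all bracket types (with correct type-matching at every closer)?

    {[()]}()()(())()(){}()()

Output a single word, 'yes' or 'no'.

pos 0: push '{'; stack = {
pos 1: push '['; stack = {[
pos 2: push '('; stack = {[(
pos 3: ')' matches '('; pop; stack = {[
pos 4: ']' matches '['; pop; stack = {
pos 5: '}' matches '{'; pop; stack = (empty)
pos 6: push '('; stack = (
pos 7: ')' matches '('; pop; stack = (empty)
pos 8: push '('; stack = (
pos 9: ')' matches '('; pop; stack = (empty)
pos 10: push '('; stack = (
pos 11: push '('; stack = ((
pos 12: ')' matches '('; pop; stack = (
pos 13: ')' matches '('; pop; stack = (empty)
pos 14: push '('; stack = (
pos 15: ')' matches '('; pop; stack = (empty)
pos 16: push '('; stack = (
pos 17: ')' matches '('; pop; stack = (empty)
pos 18: push '{'; stack = {
pos 19: '}' matches '{'; pop; stack = (empty)
pos 20: push '('; stack = (
pos 21: ')' matches '('; pop; stack = (empty)
pos 22: push '('; stack = (
pos 23: ')' matches '('; pop; stack = (empty)
end: stack empty → VALID
Verdict: properly nested → yes

Answer: yes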